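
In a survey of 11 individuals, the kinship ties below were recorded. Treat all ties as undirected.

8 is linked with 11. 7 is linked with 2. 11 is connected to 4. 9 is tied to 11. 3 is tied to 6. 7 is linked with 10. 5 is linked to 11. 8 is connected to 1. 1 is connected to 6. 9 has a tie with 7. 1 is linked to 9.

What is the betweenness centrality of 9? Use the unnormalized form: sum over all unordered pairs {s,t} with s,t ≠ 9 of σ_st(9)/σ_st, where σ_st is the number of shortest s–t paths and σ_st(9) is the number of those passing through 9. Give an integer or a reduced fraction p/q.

51/2

Pairs whose geodesics pass through 9 — 6–7: 1; 6–11: 1/2; 6–10: 1; 6–5: 1/2; 6–4: 1/2; 6–2: 1; 7–11: 1; 7–8: 2/2; 7–5: 1; 7–4: 1; 7–3: 1; 7–1: 1; 11–10: 1; 11–2: 1 … (+16 more pairs).
All other pairs contribute 0.
Summing the contributions gives betweenness(9) = 51/2.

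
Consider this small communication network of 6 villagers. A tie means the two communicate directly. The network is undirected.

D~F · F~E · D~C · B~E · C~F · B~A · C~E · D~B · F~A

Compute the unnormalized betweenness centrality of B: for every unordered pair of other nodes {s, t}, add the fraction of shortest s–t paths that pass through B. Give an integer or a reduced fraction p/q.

Pairs whose geodesics pass through B — D–A: 1/2; D–E: 1/3; A–E: 1/2.
All other pairs contribute 0.
Summing the contributions gives betweenness(B) = 4/3.

4/3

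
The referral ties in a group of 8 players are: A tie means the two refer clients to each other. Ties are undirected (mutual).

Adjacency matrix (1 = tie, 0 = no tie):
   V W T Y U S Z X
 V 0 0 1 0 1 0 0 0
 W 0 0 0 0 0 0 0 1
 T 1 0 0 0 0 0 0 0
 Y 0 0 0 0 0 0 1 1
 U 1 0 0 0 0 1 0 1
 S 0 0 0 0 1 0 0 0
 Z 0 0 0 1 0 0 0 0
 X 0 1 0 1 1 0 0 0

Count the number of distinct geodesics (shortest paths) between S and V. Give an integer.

1

The shortest distance is 2, and the only length-2 path is S–U–V. So there is exactly 1 shortest path.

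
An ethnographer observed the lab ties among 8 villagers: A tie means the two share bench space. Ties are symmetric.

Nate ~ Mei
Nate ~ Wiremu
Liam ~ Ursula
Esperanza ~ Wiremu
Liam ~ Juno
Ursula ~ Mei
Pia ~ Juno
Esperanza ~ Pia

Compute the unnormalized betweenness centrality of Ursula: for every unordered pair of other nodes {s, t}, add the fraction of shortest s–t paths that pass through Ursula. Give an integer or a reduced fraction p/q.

9/2

Pairs whose geodesics pass through Ursula — Liam–Wiremu: 1/2; Liam–Nate: 1; Liam–Mei: 1; Juno–Nate: 1/2; Juno–Mei: 1; Pia–Mei: 1/2.
All other pairs contribute 0.
Summing the contributions gives betweenness(Ursula) = 9/2.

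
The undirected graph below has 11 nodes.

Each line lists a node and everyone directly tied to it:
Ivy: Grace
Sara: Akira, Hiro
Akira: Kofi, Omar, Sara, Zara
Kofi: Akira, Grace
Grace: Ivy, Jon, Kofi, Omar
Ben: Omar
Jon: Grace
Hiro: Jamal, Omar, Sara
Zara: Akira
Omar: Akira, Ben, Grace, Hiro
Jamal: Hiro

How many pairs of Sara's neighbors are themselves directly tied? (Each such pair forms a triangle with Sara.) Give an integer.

0

Sara's neighbors are Akira and Hiro, but none of them are tied to each other, so no triangle contains Sara.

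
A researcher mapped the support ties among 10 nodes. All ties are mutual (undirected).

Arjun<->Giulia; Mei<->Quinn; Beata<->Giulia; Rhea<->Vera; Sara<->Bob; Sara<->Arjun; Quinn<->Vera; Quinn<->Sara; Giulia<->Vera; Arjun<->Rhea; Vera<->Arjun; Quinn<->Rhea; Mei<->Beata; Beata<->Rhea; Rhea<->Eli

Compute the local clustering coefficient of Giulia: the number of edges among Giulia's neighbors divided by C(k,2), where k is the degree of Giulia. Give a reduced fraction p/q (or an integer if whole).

Giulia's neighbors: Arjun, Beata, and Vera (k = 3).
Possible neighbor pairs: C(3,2) = 3. Edges among them: Arjun–Vera → e = 1.
Clustering(Giulia) = 1/3.

1/3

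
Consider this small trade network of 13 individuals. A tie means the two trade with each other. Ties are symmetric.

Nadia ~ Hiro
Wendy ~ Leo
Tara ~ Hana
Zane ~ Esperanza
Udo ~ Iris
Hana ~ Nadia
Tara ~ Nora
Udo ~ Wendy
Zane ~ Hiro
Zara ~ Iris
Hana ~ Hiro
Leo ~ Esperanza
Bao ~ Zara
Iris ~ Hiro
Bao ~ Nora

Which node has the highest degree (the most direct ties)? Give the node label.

Hiro

Degrees — Bao:2, Esperanza:2, Hana:3, Hiro:4, Iris:3, Leo:2, Nadia:2, Nora:2, Tara:2, Udo:2, Wendy:2, Zane:2, Zara:2.
The maximum is 4, attained only by Hiro.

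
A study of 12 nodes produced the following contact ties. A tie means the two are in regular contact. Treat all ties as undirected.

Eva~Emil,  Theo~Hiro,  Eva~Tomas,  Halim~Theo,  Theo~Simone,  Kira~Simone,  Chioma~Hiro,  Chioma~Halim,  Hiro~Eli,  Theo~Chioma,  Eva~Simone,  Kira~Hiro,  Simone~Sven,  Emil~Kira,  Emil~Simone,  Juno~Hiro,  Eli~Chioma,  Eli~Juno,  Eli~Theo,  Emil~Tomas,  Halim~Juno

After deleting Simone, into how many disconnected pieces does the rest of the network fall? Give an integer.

Without Simone, the remaining ties split the others into: {Chioma, Eli, Emil, Eva, Halim, Hiro, Juno, Kira, Theo, Tomas}; {Sven}.
That's 2 separate components.

2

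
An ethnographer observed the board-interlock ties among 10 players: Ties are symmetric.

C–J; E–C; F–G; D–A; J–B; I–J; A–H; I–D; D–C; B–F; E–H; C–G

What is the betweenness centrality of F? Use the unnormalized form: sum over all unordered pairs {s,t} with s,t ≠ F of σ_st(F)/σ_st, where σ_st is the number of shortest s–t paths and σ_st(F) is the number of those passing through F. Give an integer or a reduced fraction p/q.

1

Pairs whose geodesics pass through F — B–G: 1.
All other pairs contribute 0.
Summing the contributions gives betweenness(F) = 1.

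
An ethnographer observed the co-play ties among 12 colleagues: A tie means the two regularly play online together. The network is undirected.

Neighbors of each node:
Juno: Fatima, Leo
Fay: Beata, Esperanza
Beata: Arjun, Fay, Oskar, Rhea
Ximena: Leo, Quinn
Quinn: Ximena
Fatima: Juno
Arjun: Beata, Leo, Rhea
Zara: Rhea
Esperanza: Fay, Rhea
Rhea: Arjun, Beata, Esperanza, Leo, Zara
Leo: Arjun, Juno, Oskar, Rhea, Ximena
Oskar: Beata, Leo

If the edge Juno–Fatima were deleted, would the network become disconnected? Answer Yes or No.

Yes

Without the Juno–Fatima edge there is no alternate route between Juno and Fatima, so the network disconnects. It is a bridge.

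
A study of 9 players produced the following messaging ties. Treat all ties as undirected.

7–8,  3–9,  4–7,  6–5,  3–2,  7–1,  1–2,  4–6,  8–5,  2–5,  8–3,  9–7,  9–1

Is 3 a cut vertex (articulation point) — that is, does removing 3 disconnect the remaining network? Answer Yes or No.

Even without 3, every remaining node can still reach every other (the residual graph is connected), so 3 is not a cut vertex.

No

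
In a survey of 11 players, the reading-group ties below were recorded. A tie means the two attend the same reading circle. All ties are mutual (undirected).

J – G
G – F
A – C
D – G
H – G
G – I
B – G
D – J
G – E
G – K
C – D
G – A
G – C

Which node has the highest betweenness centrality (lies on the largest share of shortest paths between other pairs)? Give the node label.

G

Unnormalized betweenness of each node: A:0, B:0, C:1/2, D:1/2, E:0, F:0, G:41, H:0, I:0, J:0, K:0.
G has the largest value, 41, making it the main broker — the node through which the most shortest paths run.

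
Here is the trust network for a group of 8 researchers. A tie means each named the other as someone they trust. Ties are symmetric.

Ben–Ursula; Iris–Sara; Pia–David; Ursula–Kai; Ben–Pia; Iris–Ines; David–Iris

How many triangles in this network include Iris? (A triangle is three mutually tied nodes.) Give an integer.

Iris's neighbors are David, Ines, and Sara, but none of them are tied to each other, so no triangle contains Iris.

0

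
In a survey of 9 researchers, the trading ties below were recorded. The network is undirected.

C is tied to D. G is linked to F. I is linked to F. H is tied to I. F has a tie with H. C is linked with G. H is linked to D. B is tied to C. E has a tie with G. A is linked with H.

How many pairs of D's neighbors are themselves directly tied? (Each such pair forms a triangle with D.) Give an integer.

0

D's neighbors are C and H, but none of them are tied to each other, so no triangle contains D.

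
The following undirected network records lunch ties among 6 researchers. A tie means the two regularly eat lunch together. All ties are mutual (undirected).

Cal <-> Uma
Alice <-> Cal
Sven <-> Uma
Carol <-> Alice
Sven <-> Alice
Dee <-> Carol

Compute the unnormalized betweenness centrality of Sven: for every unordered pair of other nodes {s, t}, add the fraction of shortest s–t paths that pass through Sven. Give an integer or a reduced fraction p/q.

Pairs whose geodesics pass through Sven — Dee–Uma: 1/2; Alice–Uma: 1/2; Carol–Uma: 1/2.
All other pairs contribute 0.
Summing the contributions gives betweenness(Sven) = 3/2.

3/2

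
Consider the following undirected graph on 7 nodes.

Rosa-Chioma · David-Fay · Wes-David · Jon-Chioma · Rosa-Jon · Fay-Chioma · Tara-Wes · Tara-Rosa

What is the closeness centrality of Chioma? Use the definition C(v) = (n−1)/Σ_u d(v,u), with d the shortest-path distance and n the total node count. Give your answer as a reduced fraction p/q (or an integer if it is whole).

3/5

Distances from Chioma: David:2, Fay:1, Jon:1, Rosa:1, Tara:2, Wes:3. Sum = 10.
n = 7, so closeness = 6/10 = 3/5.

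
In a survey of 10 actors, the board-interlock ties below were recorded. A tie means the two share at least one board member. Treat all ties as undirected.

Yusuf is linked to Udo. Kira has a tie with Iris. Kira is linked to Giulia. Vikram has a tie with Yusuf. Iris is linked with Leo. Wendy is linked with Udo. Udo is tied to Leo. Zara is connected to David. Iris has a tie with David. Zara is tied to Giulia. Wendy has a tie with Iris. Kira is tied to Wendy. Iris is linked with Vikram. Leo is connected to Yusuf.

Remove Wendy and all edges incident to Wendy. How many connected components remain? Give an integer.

Wendy's neighbors (Iris, Kira, and Udo) remain reachable from one another through other ties, so the rest of the network stays in one piece.

1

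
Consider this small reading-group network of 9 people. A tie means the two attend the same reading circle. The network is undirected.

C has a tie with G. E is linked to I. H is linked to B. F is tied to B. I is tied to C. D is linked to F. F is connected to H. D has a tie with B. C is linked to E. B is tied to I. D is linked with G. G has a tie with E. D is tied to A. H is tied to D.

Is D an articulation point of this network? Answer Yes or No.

Removing D leaves {A} with no path to {B, C, E, F, G, H, and I}, so the network splits into 2 components. D is a cut vertex.

Yes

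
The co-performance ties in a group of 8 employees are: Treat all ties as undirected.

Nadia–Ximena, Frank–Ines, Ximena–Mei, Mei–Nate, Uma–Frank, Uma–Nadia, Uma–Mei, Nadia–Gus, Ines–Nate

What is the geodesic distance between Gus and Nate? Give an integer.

4

One shortest route is Gus – Nadia – Ximena – Mei – Nate, which uses 4 edges, and at distance 3 from Gus we only reach {Frank, Mei}, which does not include Nate. So d(Gus,Nate) = 4.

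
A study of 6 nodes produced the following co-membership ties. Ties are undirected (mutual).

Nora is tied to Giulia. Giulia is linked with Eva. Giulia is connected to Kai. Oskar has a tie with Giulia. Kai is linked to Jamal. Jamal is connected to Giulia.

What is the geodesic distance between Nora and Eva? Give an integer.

One shortest route is Nora – Giulia – Eva, which uses 2 edges, and Nora and Eva are not directly tied, so nothing shorter exists. So d(Nora,Eva) = 2.

2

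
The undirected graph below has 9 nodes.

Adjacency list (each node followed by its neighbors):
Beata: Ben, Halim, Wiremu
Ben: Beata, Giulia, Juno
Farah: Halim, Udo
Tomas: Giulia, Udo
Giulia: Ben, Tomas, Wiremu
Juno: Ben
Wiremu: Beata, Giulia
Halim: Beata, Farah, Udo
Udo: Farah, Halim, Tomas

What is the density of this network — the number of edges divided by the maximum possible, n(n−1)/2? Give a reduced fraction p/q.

11/36

There are 11 edges and 9 nodes, so the maximum possible is C(9,2) = 36.
Density = 11/36.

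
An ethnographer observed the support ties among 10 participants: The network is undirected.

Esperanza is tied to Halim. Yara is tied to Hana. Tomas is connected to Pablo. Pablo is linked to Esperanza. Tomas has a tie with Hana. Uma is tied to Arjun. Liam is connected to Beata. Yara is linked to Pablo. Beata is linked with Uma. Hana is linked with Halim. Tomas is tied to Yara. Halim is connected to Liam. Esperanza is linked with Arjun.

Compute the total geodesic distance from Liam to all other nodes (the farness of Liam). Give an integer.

20

Distances from Liam: Arjun:3, Beata:1, Esperanza:2, Halim:1, Hana:2, Pablo:3, Tomas:3, Uma:2, Yara:3.
Sum = 3 + 1 + 2 + 1 + 2 + 3 + 3 + 2 + 3 = 20.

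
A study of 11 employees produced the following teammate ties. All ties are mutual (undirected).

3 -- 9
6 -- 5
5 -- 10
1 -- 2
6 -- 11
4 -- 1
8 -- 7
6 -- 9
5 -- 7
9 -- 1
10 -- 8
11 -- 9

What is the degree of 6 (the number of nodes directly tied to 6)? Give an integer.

3

6 is directly tied to 5, 9, and 11. That is 3 neighbors, so the degree of 6 is 3.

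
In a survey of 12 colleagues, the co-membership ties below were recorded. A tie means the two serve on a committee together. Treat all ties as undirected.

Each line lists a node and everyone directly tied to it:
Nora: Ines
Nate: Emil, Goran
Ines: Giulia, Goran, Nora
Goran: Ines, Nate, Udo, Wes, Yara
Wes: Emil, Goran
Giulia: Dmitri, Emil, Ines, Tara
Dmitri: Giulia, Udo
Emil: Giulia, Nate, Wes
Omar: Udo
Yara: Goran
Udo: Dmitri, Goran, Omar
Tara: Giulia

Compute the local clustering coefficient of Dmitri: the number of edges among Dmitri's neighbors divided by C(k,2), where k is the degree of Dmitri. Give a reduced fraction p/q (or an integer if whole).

Dmitri's neighbors: Giulia and Udo (k = 2).
Possible neighbor pairs: C(2,2) = 1. Edges among them: none → e = 0.
Clustering(Dmitri) = 0/1.

0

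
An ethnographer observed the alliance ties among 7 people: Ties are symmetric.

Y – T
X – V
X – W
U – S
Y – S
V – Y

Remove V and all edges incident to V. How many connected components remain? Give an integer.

2

Without V, the remaining ties split the others into: {W, X}; {S, T, U, Y}.
That's 2 separate components.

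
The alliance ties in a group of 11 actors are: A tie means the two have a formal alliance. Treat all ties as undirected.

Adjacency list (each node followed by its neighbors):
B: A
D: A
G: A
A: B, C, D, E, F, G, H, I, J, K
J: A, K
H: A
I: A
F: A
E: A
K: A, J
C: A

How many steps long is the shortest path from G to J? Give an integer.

2

One shortest route is G – A – J, which uses 2 edges, and G and J are not directly tied, so nothing shorter exists. So d(G,J) = 2.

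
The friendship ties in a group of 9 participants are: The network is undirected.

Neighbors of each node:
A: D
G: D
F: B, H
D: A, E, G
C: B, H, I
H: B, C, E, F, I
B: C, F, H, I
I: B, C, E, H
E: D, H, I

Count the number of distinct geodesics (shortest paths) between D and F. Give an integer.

1

The shortest distance is 3, and the only length-3 path is D–E–H–F. So there is exactly 1 shortest path.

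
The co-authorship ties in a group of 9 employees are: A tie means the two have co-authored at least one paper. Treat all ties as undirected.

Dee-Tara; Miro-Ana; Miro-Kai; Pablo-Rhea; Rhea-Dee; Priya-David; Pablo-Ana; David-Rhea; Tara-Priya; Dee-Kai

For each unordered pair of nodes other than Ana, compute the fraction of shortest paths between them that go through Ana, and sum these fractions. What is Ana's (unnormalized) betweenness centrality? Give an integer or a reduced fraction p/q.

5/2

Pairs whose geodesics pass through Ana — Kai–Pablo: 1/2; Miro–Pablo: 1; Miro–Rhea: 1/2; Miro–David: 1/2.
All other pairs contribute 0.
Summing the contributions gives betweenness(Ana) = 5/2.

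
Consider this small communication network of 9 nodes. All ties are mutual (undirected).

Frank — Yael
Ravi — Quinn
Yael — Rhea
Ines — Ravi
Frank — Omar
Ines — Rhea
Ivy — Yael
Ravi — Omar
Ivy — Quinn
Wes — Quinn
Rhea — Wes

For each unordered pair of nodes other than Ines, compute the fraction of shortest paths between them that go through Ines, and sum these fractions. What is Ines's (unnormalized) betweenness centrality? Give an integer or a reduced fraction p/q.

11/6

Pairs whose geodesics pass through Ines — Rhea–Ravi: 1; Rhea–Omar: 1/2; Ravi–Yael: 1/3.
All other pairs contribute 0.
Summing the contributions gives betweenness(Ines) = 11/6.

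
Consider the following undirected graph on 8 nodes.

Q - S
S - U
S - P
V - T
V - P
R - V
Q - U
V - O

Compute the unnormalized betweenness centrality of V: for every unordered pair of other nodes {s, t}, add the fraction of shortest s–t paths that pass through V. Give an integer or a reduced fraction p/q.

Pairs whose geodesics pass through V — Q–R: 1; Q–T: 1; Q–O: 1; S–R: 1; S–T: 1; S–O: 1; U–R: 1; U–T: 1; U–O: 1; R–T: 1; R–P: 1; R–O: 1; T–P: 1; T–O: 1 … (+1 more pairs).
All other pairs contribute 0.
Summing the contributions gives betweenness(V) = 15.

15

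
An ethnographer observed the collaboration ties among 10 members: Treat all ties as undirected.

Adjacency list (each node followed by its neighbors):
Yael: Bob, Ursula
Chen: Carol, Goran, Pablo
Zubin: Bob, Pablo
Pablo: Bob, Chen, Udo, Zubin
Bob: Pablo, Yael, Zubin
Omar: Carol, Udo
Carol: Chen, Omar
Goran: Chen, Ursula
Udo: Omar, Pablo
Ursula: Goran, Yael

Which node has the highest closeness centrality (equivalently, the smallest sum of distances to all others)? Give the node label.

Farness (sum of distances to all others) for each node — Bob:18, Carol:21, Chen:16, Goran:20, Omar:23, Pablo:15, Udo:20, Ursula:23, Yael:22, Zubin:20.
The smallest farness is 15, for Pablo, so Pablo has the highest closeness.

Pablo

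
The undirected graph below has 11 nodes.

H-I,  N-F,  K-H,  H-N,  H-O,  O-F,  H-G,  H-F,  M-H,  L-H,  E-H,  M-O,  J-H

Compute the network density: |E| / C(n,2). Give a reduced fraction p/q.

There are 13 edges and 11 nodes, so the maximum possible is C(11,2) = 55.
Density = 13/55.

13/55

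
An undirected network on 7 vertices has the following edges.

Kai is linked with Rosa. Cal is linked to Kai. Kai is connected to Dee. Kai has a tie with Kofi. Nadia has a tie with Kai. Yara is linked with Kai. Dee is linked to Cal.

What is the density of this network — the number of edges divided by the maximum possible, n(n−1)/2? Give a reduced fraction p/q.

1/3

There are 7 edges and 7 nodes, so the maximum possible is C(7,2) = 21.
Density = 7/21 = 1/3.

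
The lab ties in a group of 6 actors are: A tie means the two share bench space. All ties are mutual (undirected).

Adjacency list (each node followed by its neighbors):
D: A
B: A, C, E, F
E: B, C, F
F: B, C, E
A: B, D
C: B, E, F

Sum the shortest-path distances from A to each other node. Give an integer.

8

Distances from A: B:1, C:2, D:1, E:2, F:2.
Sum = 1 + 2 + 1 + 2 + 2 = 8.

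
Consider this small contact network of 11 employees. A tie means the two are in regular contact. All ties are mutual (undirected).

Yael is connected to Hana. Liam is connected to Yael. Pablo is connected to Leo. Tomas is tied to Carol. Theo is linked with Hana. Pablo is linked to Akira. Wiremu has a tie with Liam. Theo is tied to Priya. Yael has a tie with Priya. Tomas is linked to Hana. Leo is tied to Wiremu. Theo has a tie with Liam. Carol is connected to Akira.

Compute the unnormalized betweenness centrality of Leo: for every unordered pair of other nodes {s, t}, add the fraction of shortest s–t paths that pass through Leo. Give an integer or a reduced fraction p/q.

Pairs whose geodesics pass through Leo — Wiremu–Pablo: 1; Wiremu–Akira: 1; Wiremu–Carol: 1; Pablo–Theo: 1; Pablo–Priya: 2/2; Pablo–Yael: 1; Pablo–Liam: 1; Akira–Liam: 1.
All other pairs contribute 0.
Summing the contributions gives betweenness(Leo) = 8.

8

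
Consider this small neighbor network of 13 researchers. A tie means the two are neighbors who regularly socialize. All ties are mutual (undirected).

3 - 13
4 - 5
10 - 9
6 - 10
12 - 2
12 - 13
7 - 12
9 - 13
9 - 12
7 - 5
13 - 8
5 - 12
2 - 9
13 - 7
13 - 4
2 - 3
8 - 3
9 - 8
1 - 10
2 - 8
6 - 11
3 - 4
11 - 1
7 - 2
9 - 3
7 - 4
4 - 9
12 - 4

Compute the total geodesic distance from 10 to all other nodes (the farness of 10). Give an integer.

Distances from 10: 1:1, 2:2, 3:2, 4:2, 5:3, 6:1, 7:3, 8:2, 9:1, 11:2, 12:2, 13:2.
Sum = 1 + 2 + 2 + 2 + 3 + 1 + 3 + 2 + 1 + 2 + 2 + 2 = 23.

23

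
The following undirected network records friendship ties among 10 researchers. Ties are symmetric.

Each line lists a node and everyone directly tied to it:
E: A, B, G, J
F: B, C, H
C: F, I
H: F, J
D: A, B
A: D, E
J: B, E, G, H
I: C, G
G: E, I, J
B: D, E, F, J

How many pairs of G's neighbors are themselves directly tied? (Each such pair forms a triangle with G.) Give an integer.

G's neighbors: E, I, and J.
Neighbor pairs that are themselves tied: G–E–J. Each forms one triangle with G, for 1 in total.

1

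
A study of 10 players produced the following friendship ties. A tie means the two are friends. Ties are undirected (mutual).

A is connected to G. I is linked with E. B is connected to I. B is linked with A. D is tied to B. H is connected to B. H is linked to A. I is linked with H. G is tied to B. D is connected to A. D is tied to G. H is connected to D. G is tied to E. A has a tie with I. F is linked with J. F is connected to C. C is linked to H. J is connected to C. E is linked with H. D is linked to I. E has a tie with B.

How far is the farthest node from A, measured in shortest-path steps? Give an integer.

3

Distances from A: B:1, C:2, D:1, E:2, F:3, G:1, H:1, I:1, J:3.
The largest is 3 (to J and F), so the eccentricity of A is 3.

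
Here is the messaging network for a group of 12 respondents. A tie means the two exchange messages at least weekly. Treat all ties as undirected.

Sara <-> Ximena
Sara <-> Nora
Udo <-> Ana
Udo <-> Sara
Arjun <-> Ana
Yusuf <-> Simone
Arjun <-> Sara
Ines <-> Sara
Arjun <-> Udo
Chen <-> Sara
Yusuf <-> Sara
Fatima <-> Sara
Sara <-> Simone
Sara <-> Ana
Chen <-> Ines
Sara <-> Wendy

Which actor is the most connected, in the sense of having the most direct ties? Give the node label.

Sara

Degrees — Ana:3, Arjun:3, Chen:2, Fatima:1, Ines:2, Nora:1, Sara:11, Simone:2, Udo:3, Wendy:1, Ximena:1, Yusuf:2.
The maximum is 11, attained only by Sara.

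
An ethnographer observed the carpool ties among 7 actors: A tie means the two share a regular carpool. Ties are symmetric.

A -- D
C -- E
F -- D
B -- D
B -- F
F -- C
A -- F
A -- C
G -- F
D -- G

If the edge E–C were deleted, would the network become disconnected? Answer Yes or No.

Yes

Without the E–C edge there is no alternate route between E and C, so the network disconnects. It is a bridge.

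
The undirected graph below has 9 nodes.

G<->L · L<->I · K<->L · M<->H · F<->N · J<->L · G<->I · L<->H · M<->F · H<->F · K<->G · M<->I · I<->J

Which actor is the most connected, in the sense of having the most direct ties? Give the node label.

L

Degrees — F:3, G:3, H:3, I:4, J:2, K:2, L:5, M:3, N:1.
The maximum is 5, attained only by L.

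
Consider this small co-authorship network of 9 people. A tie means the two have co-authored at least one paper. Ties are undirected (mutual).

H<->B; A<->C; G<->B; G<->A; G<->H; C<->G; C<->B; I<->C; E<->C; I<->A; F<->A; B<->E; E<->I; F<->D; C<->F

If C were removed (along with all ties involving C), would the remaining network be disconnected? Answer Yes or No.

Even without C, every remaining node can still reach every other (the residual graph is connected), so C is not a cut vertex.

No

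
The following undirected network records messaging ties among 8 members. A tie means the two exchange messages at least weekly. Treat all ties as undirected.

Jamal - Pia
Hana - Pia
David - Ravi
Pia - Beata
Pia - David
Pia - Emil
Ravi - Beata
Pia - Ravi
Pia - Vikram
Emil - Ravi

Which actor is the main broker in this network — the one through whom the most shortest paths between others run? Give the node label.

Unnormalized betweenness of each node: Beata:0, David:0, Emil:0, Hana:0, Jamal:0, Pia:33/2, Ravi:3/2, Vikram:0.
Pia has the largest value, 33/2, making it the main broker — the node through which the most shortest paths run.

Pia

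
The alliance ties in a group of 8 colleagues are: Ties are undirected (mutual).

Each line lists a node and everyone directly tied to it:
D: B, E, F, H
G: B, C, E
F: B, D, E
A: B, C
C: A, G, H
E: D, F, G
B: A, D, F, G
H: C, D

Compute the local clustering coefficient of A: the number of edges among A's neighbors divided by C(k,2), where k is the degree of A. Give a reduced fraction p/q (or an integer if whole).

0

A's neighbors: B and C (k = 2).
Possible neighbor pairs: C(2,2) = 1. Edges among them: none → e = 0.
Clustering(A) = 0/1.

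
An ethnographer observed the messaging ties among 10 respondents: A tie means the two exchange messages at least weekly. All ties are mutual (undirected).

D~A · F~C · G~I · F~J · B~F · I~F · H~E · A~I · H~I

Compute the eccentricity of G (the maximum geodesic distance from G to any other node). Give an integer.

3

Distances from G: A:2, B:3, C:3, D:3, E:3, F:2, H:2, I:1, J:3.
The largest is 3 (to D, C, J, B, and E), so the eccentricity of G is 3.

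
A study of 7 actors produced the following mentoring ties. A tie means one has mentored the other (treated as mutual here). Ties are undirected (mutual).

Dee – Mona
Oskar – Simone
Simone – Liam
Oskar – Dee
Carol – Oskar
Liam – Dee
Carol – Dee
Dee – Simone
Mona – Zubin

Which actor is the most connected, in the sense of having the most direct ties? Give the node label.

Dee

Degrees — Carol:2, Dee:5, Liam:2, Mona:2, Oskar:3, Simone:3, Zubin:1.
The maximum is 5, attained only by Dee.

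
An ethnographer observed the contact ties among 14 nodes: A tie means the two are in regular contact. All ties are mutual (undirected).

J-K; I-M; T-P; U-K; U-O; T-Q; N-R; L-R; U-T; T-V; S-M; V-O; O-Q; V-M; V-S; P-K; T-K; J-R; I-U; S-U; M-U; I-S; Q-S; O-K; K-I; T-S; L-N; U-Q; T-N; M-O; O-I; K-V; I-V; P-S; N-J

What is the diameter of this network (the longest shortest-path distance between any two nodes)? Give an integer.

Eccentricity of each node (its greatest distance to any other): I:4, J:3, K:3, L:4, M:4, N:3, O:4, P:3, Q:3, R:4, S:3, T:2, U:3, V:3.
The maximum eccentricity is 4, realized for instance by the pair O–L via O – K – J – N – L. So the diameter is 4.

4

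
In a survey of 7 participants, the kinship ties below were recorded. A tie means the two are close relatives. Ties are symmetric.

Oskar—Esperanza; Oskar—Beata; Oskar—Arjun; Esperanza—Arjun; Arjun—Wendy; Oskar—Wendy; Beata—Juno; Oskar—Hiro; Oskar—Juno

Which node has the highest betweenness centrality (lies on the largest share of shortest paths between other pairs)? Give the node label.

Oskar

Unnormalized betweenness of each node: Arjun:1/2, Beata:0, Esperanza:0, Hiro:0, Juno:0, Oskar:23/2, Wendy:0.
Oskar has the largest value, 23/2, making it the main broker — the node through which the most shortest paths run.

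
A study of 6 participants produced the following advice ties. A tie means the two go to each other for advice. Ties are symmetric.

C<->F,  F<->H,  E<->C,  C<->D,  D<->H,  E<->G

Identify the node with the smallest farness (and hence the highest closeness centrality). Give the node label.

C

Farness (sum of distances to all others) for each node — C:7, D:9, E:9, F:9, G:13, H:11.
The smallest farness is 7, for C, so C has the highest closeness.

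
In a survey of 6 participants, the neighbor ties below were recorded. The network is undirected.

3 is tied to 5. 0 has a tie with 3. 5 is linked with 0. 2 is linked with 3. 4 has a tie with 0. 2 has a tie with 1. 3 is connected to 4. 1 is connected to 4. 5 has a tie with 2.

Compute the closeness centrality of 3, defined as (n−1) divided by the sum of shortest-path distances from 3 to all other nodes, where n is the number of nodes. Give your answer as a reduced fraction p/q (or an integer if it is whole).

Distances from 3: 0:1, 1:2, 2:1, 4:1, 5:1. Sum = 6.
n = 6, so closeness = 5/6.

5/6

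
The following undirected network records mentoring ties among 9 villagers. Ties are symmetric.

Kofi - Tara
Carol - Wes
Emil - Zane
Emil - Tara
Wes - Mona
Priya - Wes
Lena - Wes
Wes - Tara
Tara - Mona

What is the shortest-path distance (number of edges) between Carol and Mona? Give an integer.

One shortest route is Carol – Wes – Mona, which uses 2 edges, and Carol and Mona are not directly tied, so nothing shorter exists. So d(Carol,Mona) = 2.

2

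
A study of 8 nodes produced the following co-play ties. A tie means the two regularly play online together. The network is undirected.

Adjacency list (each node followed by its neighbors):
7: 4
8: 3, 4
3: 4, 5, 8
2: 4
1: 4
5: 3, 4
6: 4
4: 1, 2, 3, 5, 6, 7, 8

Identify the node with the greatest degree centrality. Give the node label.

Degrees — 1:1, 2:1, 3:3, 4:7, 5:2, 6:1, 7:1, 8:2.
The maximum is 7, attained only by 4.

4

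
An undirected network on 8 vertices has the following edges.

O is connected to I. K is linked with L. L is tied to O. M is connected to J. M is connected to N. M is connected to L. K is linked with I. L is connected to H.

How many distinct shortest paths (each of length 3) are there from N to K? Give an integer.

The shortest distance is 3, and the only length-3 path is N–M–L–K. So there is exactly 1 shortest path.

1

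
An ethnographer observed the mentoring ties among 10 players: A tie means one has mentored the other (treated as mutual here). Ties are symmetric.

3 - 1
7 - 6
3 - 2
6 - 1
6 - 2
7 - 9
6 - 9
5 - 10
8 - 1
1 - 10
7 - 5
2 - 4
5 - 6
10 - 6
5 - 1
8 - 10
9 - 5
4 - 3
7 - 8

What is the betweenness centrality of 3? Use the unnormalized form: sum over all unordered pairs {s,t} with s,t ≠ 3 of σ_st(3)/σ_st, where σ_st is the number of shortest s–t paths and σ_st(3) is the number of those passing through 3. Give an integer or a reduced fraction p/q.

15/4

Pairs whose geodesics pass through 3 — 5–4: 1/2; 10–4: 1/2; 1–4: 1; 1–2: 1/2; 8–4: 1; 8–2: 1/4.
All other pairs contribute 0.
Summing the contributions gives betweenness(3) = 15/4.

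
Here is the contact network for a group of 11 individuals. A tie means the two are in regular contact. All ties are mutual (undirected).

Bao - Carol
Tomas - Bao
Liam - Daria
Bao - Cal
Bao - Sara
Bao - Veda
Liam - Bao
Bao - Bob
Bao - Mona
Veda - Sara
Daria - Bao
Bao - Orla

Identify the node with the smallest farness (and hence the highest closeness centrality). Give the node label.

Farness (sum of distances to all others) for each node — Bao:10, Bob:19, Cal:19, Carol:19, Daria:18, Liam:18, Mona:19, Orla:19, Sara:18, Tomas:19, Veda:18.
The smallest farness is 10, for Bao, so Bao has the highest closeness.

Bao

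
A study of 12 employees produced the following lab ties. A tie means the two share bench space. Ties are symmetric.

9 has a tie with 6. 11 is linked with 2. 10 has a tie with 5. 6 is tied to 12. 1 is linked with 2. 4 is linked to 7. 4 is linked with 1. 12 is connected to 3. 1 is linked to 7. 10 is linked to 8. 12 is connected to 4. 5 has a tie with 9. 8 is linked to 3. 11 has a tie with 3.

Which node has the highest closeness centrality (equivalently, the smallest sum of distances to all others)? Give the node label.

12

Farness (sum of distances to all others) for each node — 1:31, 2:32, 3:23, 4:26, 5:35, 6:27, 7:33, 8:28, 9:32, 10:33, 11:28, 12:22.
The smallest farness is 22, for 12, so 12 has the highest closeness.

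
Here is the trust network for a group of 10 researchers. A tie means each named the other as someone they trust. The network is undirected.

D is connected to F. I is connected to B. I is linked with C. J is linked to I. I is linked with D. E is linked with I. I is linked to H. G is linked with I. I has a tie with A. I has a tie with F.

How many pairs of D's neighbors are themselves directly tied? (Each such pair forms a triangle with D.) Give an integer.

D's neighbors: F and I.
Neighbor pairs that are themselves tied: D–F–I. Each forms one triangle with D, for 1 in total.

1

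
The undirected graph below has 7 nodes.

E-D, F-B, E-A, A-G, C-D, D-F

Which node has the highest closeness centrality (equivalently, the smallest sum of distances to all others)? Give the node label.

D

Farness (sum of distances to all others) for each node — A:14, B:18, C:15, D:10, E:11, F:13, G:19.
The smallest farness is 10, for D, so D has the highest closeness.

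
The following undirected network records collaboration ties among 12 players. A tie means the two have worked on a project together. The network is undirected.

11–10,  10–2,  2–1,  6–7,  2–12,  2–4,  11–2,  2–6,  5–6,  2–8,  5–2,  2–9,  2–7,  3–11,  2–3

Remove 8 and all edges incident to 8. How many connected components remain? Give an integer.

1

8's neighbors (2) remain reachable from one another through other ties, so the rest of the network stays in one piece.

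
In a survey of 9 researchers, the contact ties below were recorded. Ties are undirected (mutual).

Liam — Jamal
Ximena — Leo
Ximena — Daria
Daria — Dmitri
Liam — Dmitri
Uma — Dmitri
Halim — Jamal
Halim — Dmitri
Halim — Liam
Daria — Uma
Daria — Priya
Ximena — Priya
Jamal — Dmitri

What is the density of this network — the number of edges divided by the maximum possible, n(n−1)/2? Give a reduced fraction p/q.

13/36

There are 13 edges and 9 nodes, so the maximum possible is C(9,2) = 36.
Density = 13/36.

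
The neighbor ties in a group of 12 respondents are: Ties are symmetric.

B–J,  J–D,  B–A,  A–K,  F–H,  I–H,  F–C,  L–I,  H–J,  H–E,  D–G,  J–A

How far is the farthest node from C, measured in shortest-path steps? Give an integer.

5

Distances from C: A:4, B:4, D:4, E:3, F:1, G:5, H:2, I:3, J:3, K:5, L:4.
The largest is 5 (to G and K), so the eccentricity of C is 5.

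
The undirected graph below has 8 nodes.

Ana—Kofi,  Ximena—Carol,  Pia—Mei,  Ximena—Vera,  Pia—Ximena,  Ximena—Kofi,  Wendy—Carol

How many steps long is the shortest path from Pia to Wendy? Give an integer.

One shortest route is Pia – Ximena – Carol – Wendy, which uses 3 edges, and at distance 2 from Pia we only reach {Carol, Kofi, Vera}, which does not include Wendy. So d(Pia,Wendy) = 3.

3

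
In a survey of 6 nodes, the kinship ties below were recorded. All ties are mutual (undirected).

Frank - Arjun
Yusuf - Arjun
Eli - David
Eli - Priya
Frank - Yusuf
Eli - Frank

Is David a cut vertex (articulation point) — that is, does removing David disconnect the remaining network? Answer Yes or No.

Even without David, every remaining node can still reach every other (the residual graph is connected), so David is not a cut vertex.

No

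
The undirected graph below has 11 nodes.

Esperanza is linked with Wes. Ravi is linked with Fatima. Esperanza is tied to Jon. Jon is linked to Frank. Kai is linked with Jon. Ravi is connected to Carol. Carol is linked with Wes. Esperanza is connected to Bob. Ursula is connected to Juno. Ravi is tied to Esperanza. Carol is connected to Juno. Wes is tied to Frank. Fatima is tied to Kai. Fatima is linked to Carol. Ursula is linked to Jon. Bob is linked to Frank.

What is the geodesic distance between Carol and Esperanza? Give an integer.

2

One shortest route is Carol – Wes – Esperanza, which uses 2 edges, and Carol and Esperanza are not directly tied, so nothing shorter exists. So d(Carol,Esperanza) = 2.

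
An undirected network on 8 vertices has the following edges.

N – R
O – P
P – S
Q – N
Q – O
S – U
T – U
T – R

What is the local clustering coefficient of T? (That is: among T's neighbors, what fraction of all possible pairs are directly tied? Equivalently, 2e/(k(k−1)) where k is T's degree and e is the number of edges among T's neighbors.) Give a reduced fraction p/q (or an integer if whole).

T's neighbors: R and U (k = 2).
Possible neighbor pairs: C(2,2) = 1. Edges among them: none → e = 0.
Clustering(T) = 0/1.

0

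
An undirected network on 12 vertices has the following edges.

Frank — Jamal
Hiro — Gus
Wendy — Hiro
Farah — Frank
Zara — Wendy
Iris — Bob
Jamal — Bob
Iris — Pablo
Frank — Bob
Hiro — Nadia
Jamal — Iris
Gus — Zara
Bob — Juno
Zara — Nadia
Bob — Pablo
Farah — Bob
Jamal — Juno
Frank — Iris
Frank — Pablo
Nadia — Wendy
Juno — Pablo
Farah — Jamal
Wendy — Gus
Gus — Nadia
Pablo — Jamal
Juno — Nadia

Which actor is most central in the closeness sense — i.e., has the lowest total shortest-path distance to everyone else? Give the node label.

Farness (sum of distances to all others) for each node — Bob:20, Farah:28, Frank:26, Gus:27, Hiro:28, Iris:27, Jamal:20, Juno:18, Nadia:20, Pablo:21, Wendy:27, Zara:28.
The smallest farness is 18, for Juno, so Juno has the highest closeness.

Juno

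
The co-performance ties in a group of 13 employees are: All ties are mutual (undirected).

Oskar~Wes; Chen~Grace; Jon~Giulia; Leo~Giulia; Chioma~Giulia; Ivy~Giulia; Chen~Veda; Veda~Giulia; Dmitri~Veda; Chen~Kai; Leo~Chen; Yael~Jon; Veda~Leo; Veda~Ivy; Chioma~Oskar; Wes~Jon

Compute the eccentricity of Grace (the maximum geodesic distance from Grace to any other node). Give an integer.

5

Distances from Grace: Chen:1, Chioma:4, Dmitri:3, Giulia:3, Ivy:3, Jon:4, Kai:2, Leo:2, Oskar:5, Veda:2, Wes:5, Yael:5.
The largest is 5 (to Wes, Yael, and Oskar), so the eccentricity of Grace is 5.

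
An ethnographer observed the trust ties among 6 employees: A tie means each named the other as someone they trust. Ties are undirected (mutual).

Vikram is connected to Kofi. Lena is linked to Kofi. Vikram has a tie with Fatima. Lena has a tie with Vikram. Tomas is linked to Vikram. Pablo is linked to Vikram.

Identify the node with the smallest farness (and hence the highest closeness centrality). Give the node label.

Farness (sum of distances to all others) for each node — Fatima:9, Kofi:8, Lena:8, Pablo:9, Tomas:9, Vikram:5.
The smallest farness is 5, for Vikram, so Vikram has the highest closeness.

Vikram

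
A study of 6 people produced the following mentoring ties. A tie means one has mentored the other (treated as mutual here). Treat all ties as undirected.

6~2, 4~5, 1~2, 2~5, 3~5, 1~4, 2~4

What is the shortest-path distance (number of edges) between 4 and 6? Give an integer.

One shortest route is 4 – 2 – 6, which uses 2 edges, and 4 and 6 are not directly tied, so nothing shorter exists. So d(4,6) = 2.

2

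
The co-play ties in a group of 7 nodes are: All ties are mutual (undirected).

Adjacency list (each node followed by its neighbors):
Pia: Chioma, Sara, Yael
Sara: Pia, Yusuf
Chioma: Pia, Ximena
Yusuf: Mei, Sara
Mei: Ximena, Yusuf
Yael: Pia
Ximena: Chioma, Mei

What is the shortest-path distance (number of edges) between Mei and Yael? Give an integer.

One shortest route is Mei – Yusuf – Sara – Pia – Yael, which uses 4 edges, and at distance 3 from Mei we only reach {Pia}, which does not include Yael. So d(Mei,Yael) = 4.

4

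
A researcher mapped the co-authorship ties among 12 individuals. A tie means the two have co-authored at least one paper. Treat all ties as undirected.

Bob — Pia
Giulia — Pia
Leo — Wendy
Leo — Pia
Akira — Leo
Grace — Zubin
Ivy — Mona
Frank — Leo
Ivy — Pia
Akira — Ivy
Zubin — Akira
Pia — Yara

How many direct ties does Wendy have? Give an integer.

Wendy is directly tied to Leo. That is 1 neighbor, so the degree of Wendy is 1.

1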